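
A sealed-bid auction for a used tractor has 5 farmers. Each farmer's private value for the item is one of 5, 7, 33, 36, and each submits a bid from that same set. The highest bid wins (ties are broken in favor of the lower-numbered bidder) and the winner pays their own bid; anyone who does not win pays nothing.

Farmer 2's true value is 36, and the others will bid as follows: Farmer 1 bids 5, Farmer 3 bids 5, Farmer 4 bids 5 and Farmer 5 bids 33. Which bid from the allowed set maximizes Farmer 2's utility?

Bid 5: loses, pays 0, utility 0.
Bid 7: loses, pays 0, utility 0.
Bid 33: wins, pays 33, utility 36 - 33 = 3.
Bid 36: wins, pays 36, utility 36 - 36 = 0.
The best choice is 33 with utility 3.

33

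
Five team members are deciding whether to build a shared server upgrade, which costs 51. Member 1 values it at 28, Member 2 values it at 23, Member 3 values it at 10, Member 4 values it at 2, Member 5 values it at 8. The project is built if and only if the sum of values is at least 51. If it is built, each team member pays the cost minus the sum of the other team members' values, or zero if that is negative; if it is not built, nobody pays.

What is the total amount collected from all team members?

Total value 71 ≥ cost 51, so it is built.
Member 1: others sum to 43; max(0, 51 - 43) = 8.
Member 2: others sum to 48; max(0, 51 - 48) = 3.
Member 3: others sum to 61; max(0, 51 - 61) = 0.
Member 4: others sum to 69; max(0, 51 - 69) = 0.
Member 5: others sum to 63; max(0, 51 - 63) = 0.
Total collected = 8 + 3 + 0 + 0 + 0 = 11.

11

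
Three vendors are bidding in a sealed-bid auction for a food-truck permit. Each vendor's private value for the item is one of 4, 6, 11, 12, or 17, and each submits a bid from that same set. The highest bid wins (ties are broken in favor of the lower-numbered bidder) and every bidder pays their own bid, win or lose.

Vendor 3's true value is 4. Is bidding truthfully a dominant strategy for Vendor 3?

Consider the case where Vendor 1 bids 4 and Vendor 2 bids 4.
Truthful bid 4: loses but pays 4, utility -4.
Bid 6 instead: wins, pays 6, utility 4 - 6 = -2.
Since -2 > -4, bidding 6 is strictly better here, so truthful bidding is not dominant.

No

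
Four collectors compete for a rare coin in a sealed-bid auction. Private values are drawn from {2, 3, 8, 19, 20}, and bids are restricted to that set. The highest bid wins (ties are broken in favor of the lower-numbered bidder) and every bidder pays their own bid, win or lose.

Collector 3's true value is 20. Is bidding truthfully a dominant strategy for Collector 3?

Consider the case where Collector 1 bids 2, Collector 2 bids 2 and Collector 4 bids 2.
Truthful bid 20: wins, pays 20, utility 20 - 20 = 0.
Bid 3 instead: wins, pays 3, utility 20 - 3 = 17.
Since 17 > 0, bidding 3 is strictly better here, so truthful bidding is not dominant.

No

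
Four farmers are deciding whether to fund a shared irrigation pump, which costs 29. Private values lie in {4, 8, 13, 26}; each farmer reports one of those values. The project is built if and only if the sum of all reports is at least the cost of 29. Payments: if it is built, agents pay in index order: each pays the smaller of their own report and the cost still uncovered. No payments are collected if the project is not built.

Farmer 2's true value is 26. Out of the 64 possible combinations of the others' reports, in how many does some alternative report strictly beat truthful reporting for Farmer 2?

47

Others report (4, 4, 8): truth gives 1; report 13 gives 13 > 1. Violating.
Others report (4, 4, 13): truth gives 1; report 8 gives 18 > 1. Violating.
Others report (4, 4, 26): truth gives 1; report 4 gives 22 > 1. Violating.
Others report (4, 8, 4): truth gives 1; report 13 gives 13 > 1. Violating.
Others report (4, 4, 4): truth gives 1; no alternative beats it.
Others report (26, 4, 4): truth gives 23; no alternative beats it.
(Checking all 64 profiles: 47 have a profitable deviation, 17 do not.)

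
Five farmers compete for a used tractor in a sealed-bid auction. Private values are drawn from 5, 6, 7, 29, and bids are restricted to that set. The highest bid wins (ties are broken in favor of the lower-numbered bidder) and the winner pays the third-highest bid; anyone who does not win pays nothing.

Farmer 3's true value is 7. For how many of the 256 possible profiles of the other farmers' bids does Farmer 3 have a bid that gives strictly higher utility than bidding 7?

32

Others bid (5, 5, 5, 29): truth gives 0; bid 29 gives 2 > 0. Violating.
Others bid (5, 5, 6, 29): truth gives 0; bid 29 gives 1 > 0. Violating.
Others bid (5, 5, 29, 5): truth gives 0; bid 29 gives 2 > 0. Violating.
Others bid (5, 5, 29, 6): truth gives 0; bid 29 gives 1 > 0. Violating.
Others bid (5, 5, 5, 5): truth gives 2; no alternative beats it.
Others bid (5, 5, 5, 6): truth gives 2; no alternative beats it.
(Checking all 256 profiles: 32 have a profitable deviation, 224 do not.)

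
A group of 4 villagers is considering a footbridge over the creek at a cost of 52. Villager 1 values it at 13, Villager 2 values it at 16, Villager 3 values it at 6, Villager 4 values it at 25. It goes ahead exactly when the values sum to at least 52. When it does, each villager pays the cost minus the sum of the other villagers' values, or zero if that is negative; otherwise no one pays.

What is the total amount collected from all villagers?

Total value 60 ≥ cost 52, so it is built.
Villager 1: others sum to 47; max(0, 52 - 47) = 5.
Villager 2: others sum to 44; max(0, 52 - 44) = 8.
Villager 3: others sum to 54; max(0, 52 - 54) = 0.
Villager 4: others sum to 35; max(0, 52 - 35) = 17.
Total collected = 5 + 8 + 0 + 17 = 30.

30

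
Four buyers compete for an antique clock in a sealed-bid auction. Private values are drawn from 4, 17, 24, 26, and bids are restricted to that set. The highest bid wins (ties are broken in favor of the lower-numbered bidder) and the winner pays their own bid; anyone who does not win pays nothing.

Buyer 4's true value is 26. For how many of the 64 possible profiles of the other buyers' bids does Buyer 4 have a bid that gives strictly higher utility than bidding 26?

8

Others bid (4, 4, 4): truth gives 0; bid 17 gives 9 > 0. Violating.
Others bid (4, 4, 17): truth gives 0; bid 24 gives 2 > 0. Violating.
Others bid (4, 17, 4): truth gives 0; bid 24 gives 2 > 0. Violating.
Others bid (4, 17, 17): truth gives 0; bid 24 gives 2 > 0. Violating.
Others bid (4, 4, 24): truth gives 0; no alternative beats it.
Others bid (4, 4, 26): truth gives 0; no alternative beats it.
(Checking all 64 profiles: 8 have a profitable deviation, 56 do not.)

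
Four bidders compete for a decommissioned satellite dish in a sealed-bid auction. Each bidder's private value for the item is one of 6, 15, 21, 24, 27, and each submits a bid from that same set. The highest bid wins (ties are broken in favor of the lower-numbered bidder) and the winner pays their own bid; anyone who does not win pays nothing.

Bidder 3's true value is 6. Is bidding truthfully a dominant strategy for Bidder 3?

Yes

Check each profile of the others' bids and compare truth against every alternative bid.
Others bid (6, 6, 6): truth gives 0, best alternative gives -9.
Others bid (6, 6, 15): truth gives 0, best alternative gives -9.
Others bid (6, 6, 21): truth gives 0, best alternative gives 0.
Others bid (6, 6, 24): truth gives 0, best alternative gives 0.
Others bid (6, 6, 27): truth gives 0, best alternative gives 0.
Others bid (6, 15, 6): truth gives 0, best alternative gives 0.
(Remaining 119 profiles checked similarly; truth is weakly best in each.)
In every case the truthful bid is at least as good as any alternative, so it is a dominant strategy.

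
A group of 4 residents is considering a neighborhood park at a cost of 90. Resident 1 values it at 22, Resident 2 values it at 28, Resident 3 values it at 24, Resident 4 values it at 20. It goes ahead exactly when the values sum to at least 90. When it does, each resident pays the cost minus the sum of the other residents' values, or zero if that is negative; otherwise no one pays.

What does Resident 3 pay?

Total value 94 ≥ cost 90, so the project is built.
The other residents' values sum to 70.
Cost minus that sum is 90 - 70 = 20.

20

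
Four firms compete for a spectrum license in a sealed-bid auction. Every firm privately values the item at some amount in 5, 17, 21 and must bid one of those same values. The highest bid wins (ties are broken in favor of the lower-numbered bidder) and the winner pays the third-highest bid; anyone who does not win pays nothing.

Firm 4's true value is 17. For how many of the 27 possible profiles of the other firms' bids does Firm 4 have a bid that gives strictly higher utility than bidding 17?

Others bid (5, 5, 17): truth gives 0; bid 21 gives 12 > 0. Violating.
Others bid (5, 17, 5): truth gives 0; bid 21 gives 12 > 0. Violating.
Others bid (17, 5, 5): truth gives 0; bid 21 gives 12 > 0. Violating.
Others bid (5, 5, 5): truth gives 12; no alternative beats it.
Others bid (5, 5, 21): truth gives 0; no alternative beats it.
(Checking all 27 profiles: 3 have a profitable deviation, 24 do not.)

3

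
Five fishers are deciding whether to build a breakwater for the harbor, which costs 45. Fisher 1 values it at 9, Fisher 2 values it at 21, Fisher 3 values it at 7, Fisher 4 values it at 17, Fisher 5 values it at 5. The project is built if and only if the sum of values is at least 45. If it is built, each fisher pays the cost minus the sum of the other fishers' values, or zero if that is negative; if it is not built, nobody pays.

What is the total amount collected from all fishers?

Total value 59 ≥ cost 45, so it is built.
Fisher 1: others sum to 50; max(0, 45 - 50) = 0.
Fisher 2: others sum to 38; max(0, 45 - 38) = 7.
Fisher 3: others sum to 52; max(0, 45 - 52) = 0.
Fisher 4: others sum to 42; max(0, 45 - 42) = 3.
Fisher 5: others sum to 54; max(0, 45 - 54) = 0.
Total collected = 0 + 7 + 0 + 3 + 0 = 10.

10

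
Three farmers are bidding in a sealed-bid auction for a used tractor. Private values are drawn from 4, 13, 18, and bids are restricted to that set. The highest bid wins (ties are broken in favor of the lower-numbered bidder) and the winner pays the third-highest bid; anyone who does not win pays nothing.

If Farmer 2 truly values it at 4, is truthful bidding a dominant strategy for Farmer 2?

Check each profile of the others' bids and compare truth against every alternative bid.
Others bid (4, 4): truth gives 0, best alternative gives 0.
Others bid (4, 13): truth gives 0, best alternative gives 0.
Others bid (4, 18): truth gives 0, best alternative gives 0.
Others bid (13, 4): truth gives 0, best alternative gives 0.
Others bid (13, 13): truth gives 0, best alternative gives 0.
Others bid (13, 18): truth gives 0, best alternative gives 0.
(Remaining 3 profiles checked similarly; truth is weakly best in each.)
In every case the truthful bid is at least as good as any alternative, so it is a dominant strategy.

Yes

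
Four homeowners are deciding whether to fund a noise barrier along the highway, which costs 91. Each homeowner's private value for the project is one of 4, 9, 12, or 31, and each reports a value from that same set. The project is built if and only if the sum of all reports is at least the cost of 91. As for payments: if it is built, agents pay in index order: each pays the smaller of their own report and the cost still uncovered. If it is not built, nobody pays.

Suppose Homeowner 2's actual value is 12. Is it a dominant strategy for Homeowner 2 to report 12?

Consider the case where Homeowner 1 reports 31, Homeowner 3 reports 31 and Homeowner 4 reports 31.
Truthful report 12: project built, pays 12, utility 12 - 12 = 0.
Report 4 instead: project built, pays 4, utility 12 - 4 = 8.
Since 8 > 0, reporting 4 is strictly better here, so truthful reporting is not dominant.

No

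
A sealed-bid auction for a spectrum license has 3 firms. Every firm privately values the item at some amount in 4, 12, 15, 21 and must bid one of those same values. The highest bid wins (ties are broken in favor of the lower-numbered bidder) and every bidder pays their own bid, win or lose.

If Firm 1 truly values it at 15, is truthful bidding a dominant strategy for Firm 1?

Consider the case where Firm 2 bids 4 and Firm 3 bids 4.
Truthful bid 15: wins, pays 15, utility 15 - 15 = 0.
Bid 4 instead: wins, pays 4, utility 15 - 4 = 11.
Since 11 > 0, bidding 4 is strictly better here, so truthful bidding is not dominant.

No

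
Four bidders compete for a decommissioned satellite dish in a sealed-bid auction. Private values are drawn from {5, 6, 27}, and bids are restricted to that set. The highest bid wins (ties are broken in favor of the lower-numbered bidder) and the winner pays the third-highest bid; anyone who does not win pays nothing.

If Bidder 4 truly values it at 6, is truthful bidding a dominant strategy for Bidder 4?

No

Consider the case where Bidder 1 bids 5, Bidder 2 bids 5 and Bidder 3 bids 6.
Truthful bid 6: loses, pays 0, utility 0.
Bid 27 instead: wins, pays 5, utility 6 - 5 = 1.
Since 1 > 0, bidding 27 is strictly better here, so truthful bidding is not dominant.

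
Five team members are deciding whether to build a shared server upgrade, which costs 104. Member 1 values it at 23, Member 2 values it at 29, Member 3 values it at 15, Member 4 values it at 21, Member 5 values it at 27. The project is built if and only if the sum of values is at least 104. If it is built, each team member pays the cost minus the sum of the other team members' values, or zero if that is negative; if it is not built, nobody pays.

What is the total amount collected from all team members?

Total value 115 ≥ cost 104, so it is built.
Member 1: others sum to 92; max(0, 104 - 92) = 12.
Member 2: others sum to 86; max(0, 104 - 86) = 18.
Member 3: others sum to 100; max(0, 104 - 100) = 4.
Member 4: others sum to 94; max(0, 104 - 94) = 10.
Member 5: others sum to 88; max(0, 104 - 88) = 16.
Total collected = 12 + 18 + 4 + 10 + 16 = 60.

60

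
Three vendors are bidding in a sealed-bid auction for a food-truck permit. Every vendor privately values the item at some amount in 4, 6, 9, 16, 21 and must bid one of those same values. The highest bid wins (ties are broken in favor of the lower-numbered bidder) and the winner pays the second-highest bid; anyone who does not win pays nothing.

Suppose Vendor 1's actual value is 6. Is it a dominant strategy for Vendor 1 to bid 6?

Check each profile of the others' bids and compare truth against every alternative bid.
Others bid (4, 4): truth gives 2, best alternative gives 2.
Others bid (4, 6): truth gives 0, best alternative gives 0.
Others bid (4, 9): truth gives 0, best alternative gives 0.
Others bid (4, 16): truth gives 0, best alternative gives 0.
Others bid (4, 21): truth gives 0, best alternative gives 0.
Others bid (6, 4): truth gives 0, best alternative gives 0.
(Remaining 19 profiles checked similarly; truth is weakly best in each.)
In every case the truthful bid is at least as good as any alternative, so it is a dominant strategy.

Yes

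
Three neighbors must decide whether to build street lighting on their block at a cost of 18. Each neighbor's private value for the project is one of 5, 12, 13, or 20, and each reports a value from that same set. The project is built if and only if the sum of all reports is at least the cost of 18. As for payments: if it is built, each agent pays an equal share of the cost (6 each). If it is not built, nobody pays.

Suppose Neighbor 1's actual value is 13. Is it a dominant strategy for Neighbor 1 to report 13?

Check each profile of the others' reports and compare truth against every alternative report.
Others report (5, 5): truth gives 7, best alternative gives 7.
Others report (5, 12): truth gives 7, best alternative gives 7.
Others report (5, 13): truth gives 7, best alternative gives 7.
Others report (5, 20): truth gives 7, best alternative gives 7.
Others report (12, 5): truth gives 7, best alternative gives 7.
Others report (12, 12): truth gives 7, best alternative gives 7.
(Remaining 10 profiles checked similarly; truth is weakly best in each.)
In every case the truthful report is at least as good as any alternative, so it is a dominant strategy.

Yes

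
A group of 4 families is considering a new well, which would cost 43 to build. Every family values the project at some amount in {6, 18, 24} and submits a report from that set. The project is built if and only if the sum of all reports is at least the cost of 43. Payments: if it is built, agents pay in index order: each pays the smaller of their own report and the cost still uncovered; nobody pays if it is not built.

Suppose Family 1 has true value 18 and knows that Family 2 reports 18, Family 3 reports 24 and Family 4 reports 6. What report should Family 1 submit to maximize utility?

6

Report 6: project built, pays 6, utility 18 - 6 = 12.
Report 18: project built, pays 18, utility 18 - 18 = 0.
Report 24: project built, pays 24, utility 18 - 24 = -6.
The best choice is 6 with utility 12.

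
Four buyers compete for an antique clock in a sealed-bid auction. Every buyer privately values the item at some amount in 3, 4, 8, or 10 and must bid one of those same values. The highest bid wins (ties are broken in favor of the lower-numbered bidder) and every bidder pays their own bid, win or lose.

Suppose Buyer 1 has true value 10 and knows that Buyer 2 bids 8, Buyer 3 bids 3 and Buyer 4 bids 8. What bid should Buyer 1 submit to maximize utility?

8

Bid 3: loses but pays 3, utility -3.
Bid 4: loses but pays 4, utility -4.
Bid 8: wins, pays 8, utility 10 - 8 = 2.
Bid 10: wins, pays 10, utility 10 - 10 = 0.
The best choice is 8 with utility 2.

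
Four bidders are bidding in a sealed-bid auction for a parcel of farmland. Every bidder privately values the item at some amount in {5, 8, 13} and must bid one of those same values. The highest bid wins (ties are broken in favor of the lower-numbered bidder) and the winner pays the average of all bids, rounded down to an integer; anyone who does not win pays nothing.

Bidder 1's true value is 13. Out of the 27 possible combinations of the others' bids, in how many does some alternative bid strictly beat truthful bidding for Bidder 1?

8

Others bid (5, 5, 5): truth gives 6; bid 5 gives 8 > 6. Violating.
Others bid (5, 5, 8): truth gives 6; bid 8 gives 7 > 6. Violating.
Others bid (5, 8, 5): truth gives 6; bid 8 gives 7 > 6. Violating.
Others bid (5, 8, 8): truth gives 5; bid 8 gives 6 > 5. Violating.
Others bid (5, 5, 13): truth gives 4; no alternative beats it.
Others bid (5, 8, 13): truth gives 4; no alternative beats it.
(Checking all 27 profiles: 8 have a profitable deviation, 19 do not.)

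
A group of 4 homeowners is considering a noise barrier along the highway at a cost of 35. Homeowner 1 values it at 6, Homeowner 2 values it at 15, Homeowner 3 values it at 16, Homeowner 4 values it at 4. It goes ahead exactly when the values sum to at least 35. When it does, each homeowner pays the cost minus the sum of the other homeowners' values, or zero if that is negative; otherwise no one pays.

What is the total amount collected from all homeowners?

19

Total value 41 ≥ cost 35, so it is built.
Homeowner 1: others sum to 35; max(0, 35 - 35) = 0.
Homeowner 2: others sum to 26; max(0, 35 - 26) = 9.
Homeowner 3: others sum to 25; max(0, 35 - 25) = 10.
Homeowner 4: others sum to 37; max(0, 35 - 37) = 0.
Total collected = 0 + 9 + 10 + 0 = 19.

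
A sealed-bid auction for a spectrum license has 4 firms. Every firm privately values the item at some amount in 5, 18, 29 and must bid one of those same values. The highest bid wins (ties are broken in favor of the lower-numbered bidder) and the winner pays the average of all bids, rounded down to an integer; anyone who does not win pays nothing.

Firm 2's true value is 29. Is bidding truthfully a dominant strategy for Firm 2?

Consider the case where Firm 1 bids 5, Firm 3 bids 5 and Firm 4 bids 5.
Truthful bid 29: wins, pays 11, utility 29 - 11 = 18.
Bid 18 instead: wins, pays 8, utility 29 - 8 = 21.
Since 21 > 18, bidding 18 is strictly better here, so truthful bidding is not dominant.

No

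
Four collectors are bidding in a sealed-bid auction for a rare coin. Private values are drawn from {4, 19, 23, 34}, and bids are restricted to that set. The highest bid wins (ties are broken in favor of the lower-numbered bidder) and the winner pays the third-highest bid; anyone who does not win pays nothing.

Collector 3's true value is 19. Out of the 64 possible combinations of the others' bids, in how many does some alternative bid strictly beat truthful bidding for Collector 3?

Others bid (4, 4, 23): truth gives 0; bid 23 gives 15 > 0. Violating.
Others bid (4, 4, 34): truth gives 0; bid 34 gives 15 > 0. Violating.
Others bid (4, 19, 4): truth gives 0; bid 23 gives 15 > 0. Violating.
Others bid (4, 23, 4): truth gives 0; bid 34 gives 15 > 0. Violating.
Others bid (4, 4, 4): truth gives 15; no alternative beats it.
Others bid (4, 4, 19): truth gives 15; no alternative beats it.
(Checking all 64 profiles: 6 have a profitable deviation, 58 do not.)

6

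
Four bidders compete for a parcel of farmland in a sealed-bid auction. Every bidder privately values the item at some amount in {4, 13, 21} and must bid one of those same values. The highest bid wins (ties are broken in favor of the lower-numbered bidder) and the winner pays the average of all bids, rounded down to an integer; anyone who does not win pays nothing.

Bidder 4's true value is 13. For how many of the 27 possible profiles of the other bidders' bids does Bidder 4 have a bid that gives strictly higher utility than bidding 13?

6

Others bid (4, 4, 13): truth gives 0; bid 21 gives 3 > 0. Violating.
Others bid (4, 13, 4): truth gives 0; bid 21 gives 3 > 0. Violating.
Others bid (4, 13, 13): truth gives 0; bid 21 gives 1 > 0. Violating.
Others bid (13, 4, 4): truth gives 0; bid 21 gives 3 > 0. Violating.
Others bid (4, 4, 4): truth gives 7; no alternative beats it.
Others bid (4, 4, 21): truth gives 0; no alternative beats it.
(Checking all 27 profiles: 6 have a profitable deviation, 21 do not.)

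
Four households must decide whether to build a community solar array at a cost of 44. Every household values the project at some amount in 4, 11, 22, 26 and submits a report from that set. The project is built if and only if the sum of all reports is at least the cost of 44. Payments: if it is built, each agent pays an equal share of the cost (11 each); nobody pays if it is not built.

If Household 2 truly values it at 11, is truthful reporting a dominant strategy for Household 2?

Yes

Check each profile of the others' reports and compare truth against every alternative report.
Others report (4, 4, 4): truth gives 0, best alternative gives 0.
Others report (4, 4, 11): truth gives 0, best alternative gives 0.
Others report (4, 4, 22): truth gives 0, best alternative gives 0.
Others report (4, 4, 26): truth gives 0, best alternative gives 0.
Others report (4, 11, 4): truth gives 0, best alternative gives 0.
Others report (4, 11, 11): truth gives 0, best alternative gives 0.
(Remaining 58 profiles checked similarly; truth is weakly best in each.)
In every case the truthful report is at least as good as any alternative, so it is a dominant strategy.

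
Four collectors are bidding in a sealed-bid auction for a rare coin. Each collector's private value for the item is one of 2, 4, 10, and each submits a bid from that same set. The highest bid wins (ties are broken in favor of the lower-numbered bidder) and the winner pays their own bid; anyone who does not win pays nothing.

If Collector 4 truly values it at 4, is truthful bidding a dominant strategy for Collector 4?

Check each profile of the others' bids and compare truth against every alternative bid.
Others bid (2, 2, 2): truth gives 0, best alternative gives 0.
Others bid (2, 2, 4): truth gives 0, best alternative gives 0.
Others bid (2, 2, 10): truth gives 0, best alternative gives 0.
Others bid (2, 4, 2): truth gives 0, best alternative gives 0.
Others bid (2, 4, 4): truth gives 0, best alternative gives 0.
Others bid (2, 4, 10): truth gives 0, best alternative gives 0.
(Remaining 21 profiles checked similarly; truth is weakly best in each.)
In every case the truthful bid is at least as good as any alternative, so it is a dominant strategy.

Yes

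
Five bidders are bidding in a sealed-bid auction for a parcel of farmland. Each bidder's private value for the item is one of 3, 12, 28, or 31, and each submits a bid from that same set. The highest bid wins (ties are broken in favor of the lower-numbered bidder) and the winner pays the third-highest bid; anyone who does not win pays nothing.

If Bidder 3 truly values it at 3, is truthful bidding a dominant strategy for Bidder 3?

Check each profile of the others' bids and compare truth against every alternative bid.
Others bid (3, 3, 12, 12): truth gives 0, best alternative gives -9.
Others bid (3, 3, 3, 3): truth gives 0, best alternative gives 0.
Others bid (3, 3, 3, 12): truth gives 0, best alternative gives 0.
Others bid (3, 3, 3, 28): truth gives 0, best alternative gives 0.
Others bid (3, 3, 3, 31): truth gives 0, best alternative gives 0.
Others bid (3, 3, 12, 3): truth gives 0, best alternative gives 0.
(Remaining 250 profiles checked similarly; truth is weakly best in each.)
In every case the truthful bid is at least as good as any alternative, so it is a dominant strategy.

Yes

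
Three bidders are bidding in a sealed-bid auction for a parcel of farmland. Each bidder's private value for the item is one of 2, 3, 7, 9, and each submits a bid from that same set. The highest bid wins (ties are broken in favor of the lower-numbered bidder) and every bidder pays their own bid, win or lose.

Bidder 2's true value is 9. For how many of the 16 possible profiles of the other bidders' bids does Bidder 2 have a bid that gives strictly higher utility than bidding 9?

10

Others bid (2, 2): truth gives 0; bid 3 gives 6 > 0. Violating.
Others bid (2, 3): truth gives 0; bid 3 gives 6 > 0. Violating.
Others bid (2, 7): truth gives 0; bid 7 gives 2 > 0. Violating.
Others bid (3, 2): truth gives 0; bid 7 gives 2 > 0. Violating.
Others bid (2, 9): truth gives 0; no alternative beats it.
Others bid (3, 9): truth gives 0; no alternative beats it.
(Checking all 16 profiles: 10 have a profitable deviation, 6 do not.)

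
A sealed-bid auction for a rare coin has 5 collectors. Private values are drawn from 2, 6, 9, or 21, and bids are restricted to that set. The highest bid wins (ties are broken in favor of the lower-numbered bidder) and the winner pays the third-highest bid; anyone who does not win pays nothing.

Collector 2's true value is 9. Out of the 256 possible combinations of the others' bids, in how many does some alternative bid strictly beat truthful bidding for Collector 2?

Others bid (2, 2, 2, 21): truth gives 0; bid 21 gives 7 > 0. Violating.
Others bid (2, 2, 6, 21): truth gives 0; bid 21 gives 3 > 0. Violating.
Others bid (2, 2, 21, 2): truth gives 0; bid 21 gives 7 > 0. Violating.
Others bid (2, 2, 21, 6): truth gives 0; bid 21 gives 3 > 0. Violating.
Others bid (2, 2, 2, 2): truth gives 7; no alternative beats it.
Others bid (2, 2, 2, 6): truth gives 7; no alternative beats it.
(Checking all 256 profiles: 32 have a profitable deviation, 224 do not.)

32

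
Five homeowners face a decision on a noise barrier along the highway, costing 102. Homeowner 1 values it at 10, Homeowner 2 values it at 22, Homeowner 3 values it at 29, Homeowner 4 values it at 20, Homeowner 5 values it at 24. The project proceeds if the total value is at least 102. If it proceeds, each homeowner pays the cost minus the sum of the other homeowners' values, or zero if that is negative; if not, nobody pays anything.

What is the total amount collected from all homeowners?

90

Total value 105 ≥ cost 102, so it is built.
Homeowner 1: others sum to 95; max(0, 102 - 95) = 7.
Homeowner 2: others sum to 83; max(0, 102 - 83) = 19.
Homeowner 3: others sum to 76; max(0, 102 - 76) = 26.
Homeowner 4: others sum to 85; max(0, 102 - 85) = 17.
Homeowner 5: others sum to 81; max(0, 102 - 81) = 21.
Total collected = 7 + 19 + 26 + 17 + 21 = 90.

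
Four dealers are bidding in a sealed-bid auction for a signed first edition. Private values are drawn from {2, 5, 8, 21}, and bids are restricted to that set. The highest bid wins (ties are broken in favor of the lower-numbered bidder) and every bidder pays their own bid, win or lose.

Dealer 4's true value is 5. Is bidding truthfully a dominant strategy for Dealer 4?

No

Consider the case where Dealer 1 bids 2, Dealer 2 bids 2 and Dealer 3 bids 5.
Truthful bid 5: loses but pays 5, utility -5.
Bid 2 instead: loses but pays 2, utility -2.
Since -2 > -5, bidding 2 is strictly better here, so truthful bidding is not dominant.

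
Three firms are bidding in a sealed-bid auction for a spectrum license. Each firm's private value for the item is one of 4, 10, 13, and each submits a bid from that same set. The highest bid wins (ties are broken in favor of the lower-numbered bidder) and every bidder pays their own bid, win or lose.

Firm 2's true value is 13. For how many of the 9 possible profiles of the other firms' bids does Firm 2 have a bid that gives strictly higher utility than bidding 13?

5

Others bid (4, 4): truth gives 0; bid 10 gives 3 > 0. Violating.
Others bid (4, 10): truth gives 0; bid 10 gives 3 > 0. Violating.
Others bid (13, 4): truth gives -13; bid 4 gives -4 > -13. Violating.
Others bid (13, 10): truth gives -13; bid 4 gives -4 > -13. Violating.
Others bid (4, 13): truth gives 0; no alternative beats it.
Others bid (10, 4): truth gives 0; no alternative beats it.
(Checking all 9 profiles: 5 have a profitable deviation, 4 do not.)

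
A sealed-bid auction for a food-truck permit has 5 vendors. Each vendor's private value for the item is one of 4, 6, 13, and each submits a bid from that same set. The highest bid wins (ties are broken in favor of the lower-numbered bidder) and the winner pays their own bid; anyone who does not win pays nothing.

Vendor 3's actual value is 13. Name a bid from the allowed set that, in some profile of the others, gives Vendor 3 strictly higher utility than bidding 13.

6

Suppose Vendor 1 bids 4, Vendor 2 bids 4, Vendor 4 bids 4 and Vendor 5 bids 4.
Bid 13: wins, pays 13, utility 13 - 13 = 0.
Bid 6: wins, pays 6, utility 13 - 6 = 7.
So bidding 6 beats truth here (7 > 0).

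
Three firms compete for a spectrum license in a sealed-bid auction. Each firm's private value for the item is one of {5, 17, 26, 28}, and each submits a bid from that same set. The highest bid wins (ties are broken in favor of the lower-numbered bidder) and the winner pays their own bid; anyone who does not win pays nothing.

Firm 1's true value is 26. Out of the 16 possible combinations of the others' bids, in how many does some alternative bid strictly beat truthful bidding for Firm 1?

4

Others bid (5, 5): truth gives 0; bid 5 gives 21 > 0. Violating.
Others bid (5, 17): truth gives 0; bid 17 gives 9 > 0. Violating.
Others bid (17, 5): truth gives 0; bid 17 gives 9 > 0. Violating.
Others bid (17, 17): truth gives 0; bid 17 gives 9 > 0. Violating.
Others bid (5, 26): truth gives 0; no alternative beats it.
Others bid (5, 28): truth gives 0; no alternative beats it.
(Checking all 16 profiles: 4 have a profitable deviation, 12 do not.)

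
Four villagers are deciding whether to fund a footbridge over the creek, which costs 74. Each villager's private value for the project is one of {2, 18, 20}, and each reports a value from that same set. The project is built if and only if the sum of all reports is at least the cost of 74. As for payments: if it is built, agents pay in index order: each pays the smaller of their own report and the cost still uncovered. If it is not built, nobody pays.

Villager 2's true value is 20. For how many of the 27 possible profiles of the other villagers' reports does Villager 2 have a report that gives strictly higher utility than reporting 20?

Others report (18, 18, 20): truth gives 0; report 18 gives 2 > 0. Violating.
Others report (18, 20, 18): truth gives 0; report 18 gives 2 > 0. Violating.
Others report (18, 20, 20): truth gives 0; report 18 gives 2 > 0. Violating.
Others report (20, 18, 18): truth gives 0; report 18 gives 2 > 0. Violating.
Others report (2, 2, 2): truth gives 0; no alternative beats it.
Others report (2, 2, 18): truth gives 0; no alternative beats it.
(Checking all 27 profiles: 7 have a profitable deviation, 20 do not.)

7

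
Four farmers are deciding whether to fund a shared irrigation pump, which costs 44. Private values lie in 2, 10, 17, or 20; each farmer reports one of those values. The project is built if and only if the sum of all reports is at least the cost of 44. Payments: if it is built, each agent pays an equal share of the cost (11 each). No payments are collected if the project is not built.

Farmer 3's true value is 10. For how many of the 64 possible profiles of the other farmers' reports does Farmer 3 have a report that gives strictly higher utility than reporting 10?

Others report (2, 17, 17): truth gives -1; report 2 gives 0 > -1. Violating.
Others report (2, 17, 20): truth gives -1; report 2 gives 0 > -1. Violating.
Others report (2, 20, 17): truth gives -1; report 2 gives 0 > -1. Violating.
Others report (10, 10, 17): truth gives -1; report 2 gives 0 > -1. Violating.
Others report (2, 2, 2): truth gives 0; no alternative beats it.
Others report (2, 2, 10): truth gives 0; no alternative beats it.
(Checking all 64 profiles: 15 have a profitable deviation, 49 do not.)

15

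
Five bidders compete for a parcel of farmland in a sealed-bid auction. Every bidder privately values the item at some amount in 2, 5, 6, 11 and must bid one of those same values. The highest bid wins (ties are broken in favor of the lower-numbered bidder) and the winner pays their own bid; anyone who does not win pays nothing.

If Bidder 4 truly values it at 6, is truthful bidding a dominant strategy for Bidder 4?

No

Consider the case where Bidder 1 bids 2, Bidder 2 bids 2, Bidder 3 bids 2 and Bidder 5 bids 2.
Truthful bid 6: wins, pays 6, utility 6 - 6 = 0.
Bid 5 instead: wins, pays 5, utility 6 - 5 = 1.
Since 1 > 0, bidding 5 is strictly better here, so truthful bidding is not dominant.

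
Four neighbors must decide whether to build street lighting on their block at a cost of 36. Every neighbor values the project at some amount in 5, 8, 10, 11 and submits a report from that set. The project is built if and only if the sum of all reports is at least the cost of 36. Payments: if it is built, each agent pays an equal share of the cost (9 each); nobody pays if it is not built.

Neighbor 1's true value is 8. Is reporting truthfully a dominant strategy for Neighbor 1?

Consider the case where Neighbor 2 reports 8, Neighbor 3 reports 10 and Neighbor 4 reports 10.
Truthful report 8: project built, pays 9, utility 8 - 9 = -1.
Report 5 instead: project not built, utility 0.
Since 0 > -1, reporting 5 is strictly better here, so truthful reporting is not dominant.

No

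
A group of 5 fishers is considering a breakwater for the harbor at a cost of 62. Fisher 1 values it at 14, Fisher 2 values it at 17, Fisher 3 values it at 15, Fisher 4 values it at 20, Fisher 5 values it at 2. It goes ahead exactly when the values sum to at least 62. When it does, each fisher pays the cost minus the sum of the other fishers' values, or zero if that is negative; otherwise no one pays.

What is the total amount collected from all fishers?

Total value 68 ≥ cost 62, so it is built.
Fisher 1: others sum to 54; max(0, 62 - 54) = 8.
Fisher 2: others sum to 51; max(0, 62 - 51) = 11.
Fisher 3: others sum to 53; max(0, 62 - 53) = 9.
Fisher 4: others sum to 48; max(0, 62 - 48) = 14.
Fisher 5: others sum to 66; max(0, 62 - 66) = 0.
Total collected = 8 + 11 + 9 + 14 + 0 = 42.

42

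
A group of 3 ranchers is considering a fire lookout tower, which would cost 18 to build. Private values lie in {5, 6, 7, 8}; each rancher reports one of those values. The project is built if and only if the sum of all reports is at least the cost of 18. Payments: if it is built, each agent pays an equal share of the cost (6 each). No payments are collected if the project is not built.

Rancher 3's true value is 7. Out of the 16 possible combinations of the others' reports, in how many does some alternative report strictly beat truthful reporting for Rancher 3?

Others report (5, 5): truth gives 0; report 8 gives 1 > 0. Violating.
Others report (5, 6): truth gives 1; no alternative beats it.
Others report (5, 7): truth gives 1; no alternative beats it.
(Checking all 16 profiles: 1 has a profitable deviation, 15 do not.)

1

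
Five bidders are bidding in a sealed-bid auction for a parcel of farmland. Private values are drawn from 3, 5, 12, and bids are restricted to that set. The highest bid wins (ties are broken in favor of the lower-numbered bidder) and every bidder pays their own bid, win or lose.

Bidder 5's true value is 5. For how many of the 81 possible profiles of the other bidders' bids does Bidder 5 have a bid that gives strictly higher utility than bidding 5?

Others bid (3, 3, 3, 5): truth gives -5; bid 3 gives -3 > -5. Violating.
Others bid (3, 3, 3, 12): truth gives -5; bid 3 gives -3 > -5. Violating.
Others bid (3, 3, 5, 3): truth gives -5; bid 3 gives -3 > -5. Violating.
Others bid (3, 3, 5, 5): truth gives -5; bid 3 gives -3 > -5. Violating.
Others bid (3, 3, 3, 3): truth gives 0; no alternative beats it.
(Checking all 81 profiles: 80 have a profitable deviation, 1 does not.)

80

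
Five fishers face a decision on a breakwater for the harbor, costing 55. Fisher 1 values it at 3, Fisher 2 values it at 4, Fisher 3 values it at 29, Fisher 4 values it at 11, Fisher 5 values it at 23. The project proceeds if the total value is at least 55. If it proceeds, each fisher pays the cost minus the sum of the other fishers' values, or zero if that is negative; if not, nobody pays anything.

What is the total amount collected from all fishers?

Total value 70 ≥ cost 55, so it is built.
Fisher 1: others sum to 67; max(0, 55 - 67) = 0.
Fisher 2: others sum to 66; max(0, 55 - 66) = 0.
Fisher 3: others sum to 41; max(0, 55 - 41) = 14.
Fisher 4: others sum to 59; max(0, 55 - 59) = 0.
Fisher 5: others sum to 47; max(0, 55 - 47) = 8.
Total collected = 0 + 0 + 14 + 0 + 8 = 22.

22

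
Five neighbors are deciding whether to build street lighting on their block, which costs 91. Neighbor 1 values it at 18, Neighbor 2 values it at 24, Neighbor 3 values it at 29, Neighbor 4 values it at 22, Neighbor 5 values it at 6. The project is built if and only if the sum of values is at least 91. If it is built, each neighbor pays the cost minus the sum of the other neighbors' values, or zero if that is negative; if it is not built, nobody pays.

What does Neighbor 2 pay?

Total value 99 ≥ cost 91, so the project is built.
The other neighbors' values sum to 75.
Cost minus that sum is 91 - 75 = 16.

16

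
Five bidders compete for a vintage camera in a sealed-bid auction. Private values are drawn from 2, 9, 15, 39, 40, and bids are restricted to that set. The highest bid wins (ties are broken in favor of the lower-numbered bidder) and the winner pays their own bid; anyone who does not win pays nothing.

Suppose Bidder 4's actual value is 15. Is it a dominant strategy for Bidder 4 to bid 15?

No

Consider the case where Bidder 1 bids 2, Bidder 2 bids 2, Bidder 3 bids 2 and Bidder 5 bids 2.
Truthful bid 15: wins, pays 15, utility 15 - 15 = 0.
Bid 9 instead: wins, pays 9, utility 15 - 9 = 6.
Since 6 > 0, bidding 9 is strictly better here, so truthful bidding is not dominant.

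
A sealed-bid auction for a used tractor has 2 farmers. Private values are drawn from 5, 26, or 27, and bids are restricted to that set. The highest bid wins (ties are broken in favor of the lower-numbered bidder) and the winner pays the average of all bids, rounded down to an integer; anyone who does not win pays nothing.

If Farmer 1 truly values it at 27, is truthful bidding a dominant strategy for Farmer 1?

No

Consider the case where Farmer 2 bids 5.
Truthful bid 27: wins, pays 16, utility 27 - 16 = 11.
Bid 5 instead: wins, pays 5, utility 27 - 5 = 22.
Since 22 > 11, bidding 5 is strictly better here, so truthful bidding is not dominant.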